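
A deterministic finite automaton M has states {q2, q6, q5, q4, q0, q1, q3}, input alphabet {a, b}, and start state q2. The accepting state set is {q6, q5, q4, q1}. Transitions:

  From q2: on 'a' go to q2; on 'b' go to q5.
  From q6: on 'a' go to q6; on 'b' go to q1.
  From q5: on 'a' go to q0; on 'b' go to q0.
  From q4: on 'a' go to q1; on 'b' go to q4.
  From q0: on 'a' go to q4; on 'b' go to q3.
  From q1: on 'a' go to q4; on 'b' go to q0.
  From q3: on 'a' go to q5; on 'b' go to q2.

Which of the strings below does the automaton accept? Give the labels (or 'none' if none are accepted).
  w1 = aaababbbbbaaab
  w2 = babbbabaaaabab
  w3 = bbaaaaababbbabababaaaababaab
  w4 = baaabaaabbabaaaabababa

w1, w2, w3, w4

w1:
  start at q2
  read 'a': q2 → q2
  read 'a': q2 → q2
  read 'a': q2 → q2
  read 'b': q2 → q5
  read 'a': q5 → q0
  read 'b': q0 → q3
  read 'b': q3 → q2
  read 'b': q2 → q5
  read 'b': q5 → q0
  read 'b': q0 → q3
  read 'a': q3 → q5
  read 'a': q5 → q0
  read 'a': q0 → q4
  read 'b': q4 → q4
  end q4, accepted
w2:
  start at q2
  read 'b': q2 → q5
  read 'a': q5 → q0
  read 'b': q0 → q3
  read 'b': q3 → q2
  read 'b': q2 → q5
  read 'a': q5 → q0
  read 'b': q0 → q3
  read 'a': q3 → q5
  read 'a': q5 → q0
  read 'a': q0 → q4
  read 'a': q4 → q1
  read 'b': q1 → q0
  read 'a': q0 → q4
  read 'b': q4 → q4
  end q4, accepted
w3:
  start at q2
  read 'b': q2 → q5
  read 'b': q5 → q0
  read 'a': q0 → q4
  read 'a': q4 → q1
  read 'a': q1 → q4
  read 'a': q4 → q1
  read 'a': q1 → q4
  read 'b': q4 → q4
  read 'a': q4 → q1
  read 'b': q1 → q0
  read 'b': q0 → q3
  read 'b': q3 → q2
  read 'a': q2 → q2
  read 'b': q2 → q5
  read 'a': q5 → q0
  read 'b': q0 → q3
  read 'a': q3 → q5
  read 'b': q5 → q0
  read 'a': q0 → q4
  read 'a': q4 → q1
  read 'a': q1 → q4
  read 'a': q4 → q1
  read 'b': q1 → q0
  read 'a': q0 → q4
  read 'b': q4 → q4
  read 'a': q4 → q1
  read 'a': q1 → q4
  read 'b': q4 → q4
  end q4, accepted
w4:
  start at q2
  read 'b': q2 → q5
  read 'a': q5 → q0
  read 'a': q0 → q4
  read 'a': q4 → q1
  read 'b': q1 → q0
  read 'a': q0 → q4
  read 'a': q4 → q1
  read 'a': q1 → q4
  read 'b': q4 → q4
  read 'b': q4 → q4
  read 'a': q4 → q1
  read 'b': q1 → q0
  read 'a': q0 → q4
  read 'a': q4 → q1
  read 'a': q1 → q4
  read 'a': q4 → q1
  read 'b': q1 → q0
  read 'a': q0 → q4
  read 'b': q4 → q4
  read 'a': q4 → q1
  read 'b': q1 → q0
  read 'a': q0 → q4
  end q4, accepted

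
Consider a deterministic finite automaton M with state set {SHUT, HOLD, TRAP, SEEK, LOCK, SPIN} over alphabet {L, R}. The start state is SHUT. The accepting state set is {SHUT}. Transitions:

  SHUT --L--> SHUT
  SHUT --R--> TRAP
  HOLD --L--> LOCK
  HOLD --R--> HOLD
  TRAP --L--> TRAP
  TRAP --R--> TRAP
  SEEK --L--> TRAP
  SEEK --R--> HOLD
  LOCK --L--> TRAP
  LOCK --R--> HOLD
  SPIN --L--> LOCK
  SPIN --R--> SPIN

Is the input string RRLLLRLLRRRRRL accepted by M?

No

start at SHUT
read 'R': SHUT → TRAP
read 'R': TRAP → TRAP
read 'L': TRAP → TRAP
read 'L': TRAP → TRAP
read 'L': TRAP → TRAP
read 'R': TRAP → TRAP
read 'L': TRAP → TRAP
read 'L': TRAP → TRAP
read 'R': TRAP → TRAP
read 'R': TRAP → TRAP
read 'R': TRAP → TRAP
read 'R': TRAP → TRAP
read 'R': TRAP → TRAP
read 'L': TRAP → TRAP
End state TRAP is not accepting.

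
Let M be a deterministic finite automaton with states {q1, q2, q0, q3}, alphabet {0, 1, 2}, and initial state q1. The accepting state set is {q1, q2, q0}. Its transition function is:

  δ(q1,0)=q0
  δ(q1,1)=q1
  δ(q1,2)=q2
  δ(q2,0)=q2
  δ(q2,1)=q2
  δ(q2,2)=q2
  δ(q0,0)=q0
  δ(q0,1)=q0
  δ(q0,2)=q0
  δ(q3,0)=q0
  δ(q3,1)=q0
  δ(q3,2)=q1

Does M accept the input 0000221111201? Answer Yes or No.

Trace: q1 -0-> q0 -0-> q0 -0-> q0 -0-> q0 -2-> q0 -2-> q0 -1-> q0 -1-> q0 -1-> q0 -1-> q0 -2-> q0 -0-> q0 -1-> q0
End state q0 is accepting.

Yes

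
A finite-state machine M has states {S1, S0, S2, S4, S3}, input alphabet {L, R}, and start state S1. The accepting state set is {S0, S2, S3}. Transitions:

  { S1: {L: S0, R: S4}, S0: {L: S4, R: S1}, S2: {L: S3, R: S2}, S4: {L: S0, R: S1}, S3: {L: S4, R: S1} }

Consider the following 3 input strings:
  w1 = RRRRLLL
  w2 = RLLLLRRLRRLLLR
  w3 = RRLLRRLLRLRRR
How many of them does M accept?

1

w1: S1 → S4 → S1 → S4 → S1 → S0 → S4 → S0  → end S0, accepted
w2: S1 → S4 → S0 → S4 → S0 → S4 → S1 → S4 → S0 → S1 → S4 → S0 → S4 → S0 → S1  → end S1, rejected
w3: S1 → S4 → S1 → S0 → S4 → S1 → S4 → S0 → S4 → S1 → S0 → S1 → S4 → S1  → end S1, rejected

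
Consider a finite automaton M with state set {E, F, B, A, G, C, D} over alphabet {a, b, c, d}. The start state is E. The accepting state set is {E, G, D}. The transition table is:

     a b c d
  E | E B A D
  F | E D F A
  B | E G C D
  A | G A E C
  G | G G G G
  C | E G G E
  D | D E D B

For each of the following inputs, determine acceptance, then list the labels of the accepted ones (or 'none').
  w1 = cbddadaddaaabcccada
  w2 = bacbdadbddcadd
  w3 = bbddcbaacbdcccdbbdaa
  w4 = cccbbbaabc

w1: E → A → A → C → E → E → D → D → B → D → D → D → D → E → A → E → A → G → G → G  → end G, accepted
w2: E → B → E → A → A → C → E → D → E → D → B → C → E → D → B  → end B, rejected
w3: E → B → G → G → G → G → G → G → G → G → G → G → G → G → G → G → G → G → G → G → G  → end G, accepted
w4: E → A → E → A → A → A → A → G → G → G → G  → end G, accepted

w1, w3, w4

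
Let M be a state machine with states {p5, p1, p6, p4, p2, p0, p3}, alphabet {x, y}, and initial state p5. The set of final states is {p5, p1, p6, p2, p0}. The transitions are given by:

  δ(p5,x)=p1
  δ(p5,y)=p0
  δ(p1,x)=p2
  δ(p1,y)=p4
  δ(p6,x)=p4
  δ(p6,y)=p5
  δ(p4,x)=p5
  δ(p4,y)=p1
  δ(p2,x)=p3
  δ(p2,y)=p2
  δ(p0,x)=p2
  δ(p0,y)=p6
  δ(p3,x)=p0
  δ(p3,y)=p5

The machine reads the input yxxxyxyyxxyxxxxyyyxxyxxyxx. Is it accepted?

Trace: p5 -y-> p0 -x-> p2 -x-> p3 -x-> p0 -y-> p6 -x-> p4 -y-> p1 -y-> p4 -x-> p5 -x-> p1 -y-> p4 -x-> p5 -x-> p1 -x-> p2 -x-> p3 -y-> p5 -y-> p0 -y-> p6 -x-> p4 -x-> p5 -y-> p0 -x-> p2 -x-> p3 -y-> p5 -x-> p1 -x-> p2
End state p2 is accepting.

Yes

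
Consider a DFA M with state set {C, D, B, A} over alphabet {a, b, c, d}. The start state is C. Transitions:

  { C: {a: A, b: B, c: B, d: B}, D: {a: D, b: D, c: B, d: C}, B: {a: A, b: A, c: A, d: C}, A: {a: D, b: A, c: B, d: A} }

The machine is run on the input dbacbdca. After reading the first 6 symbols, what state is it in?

A

Trace: C -d-> B -b-> A -a-> D -c-> B -b-> A -d-> A
After 6 symbols: A.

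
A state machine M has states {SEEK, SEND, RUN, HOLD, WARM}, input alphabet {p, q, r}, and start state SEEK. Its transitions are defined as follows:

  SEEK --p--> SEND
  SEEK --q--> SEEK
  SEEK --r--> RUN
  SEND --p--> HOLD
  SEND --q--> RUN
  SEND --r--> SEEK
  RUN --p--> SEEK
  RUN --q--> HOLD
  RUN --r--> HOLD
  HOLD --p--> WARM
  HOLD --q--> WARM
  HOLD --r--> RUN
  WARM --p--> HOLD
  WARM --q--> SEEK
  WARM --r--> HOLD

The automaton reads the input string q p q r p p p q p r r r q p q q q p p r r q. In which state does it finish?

SEEK → SEEK → SEND → RUN → HOLD → WARM → HOLD → WARM → SEEK → SEND → SEEK → RUN → HOLD → WARM → HOLD → WARM → SEEK → SEEK → SEND → HOLD → RUN → HOLD → WARM

WARM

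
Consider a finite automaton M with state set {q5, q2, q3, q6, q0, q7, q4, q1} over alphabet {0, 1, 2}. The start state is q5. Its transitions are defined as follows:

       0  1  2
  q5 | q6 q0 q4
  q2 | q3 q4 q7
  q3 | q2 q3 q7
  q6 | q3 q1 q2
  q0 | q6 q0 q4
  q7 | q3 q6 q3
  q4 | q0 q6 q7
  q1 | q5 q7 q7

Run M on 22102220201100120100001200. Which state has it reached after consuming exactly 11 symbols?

q3

start at q5
read '2': q5 → q4
read '2': q4 → q7
read '1': q7 → q6
read '0': q6 → q3
read '2': q3 → q7
read '2': q7 → q3
read '2': q3 → q7
read '0': q7 → q3
read '2': q3 → q7
read '0': q7 → q3
read '1': q3 → q3
After 11 symbols: q3.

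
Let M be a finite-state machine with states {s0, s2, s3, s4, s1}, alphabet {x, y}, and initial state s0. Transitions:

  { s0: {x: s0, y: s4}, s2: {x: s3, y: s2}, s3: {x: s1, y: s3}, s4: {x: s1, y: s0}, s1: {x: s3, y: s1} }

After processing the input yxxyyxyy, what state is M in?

s1

s0 → s4 → s1 → s3 → s3 → s3 → s1 → s1 → s1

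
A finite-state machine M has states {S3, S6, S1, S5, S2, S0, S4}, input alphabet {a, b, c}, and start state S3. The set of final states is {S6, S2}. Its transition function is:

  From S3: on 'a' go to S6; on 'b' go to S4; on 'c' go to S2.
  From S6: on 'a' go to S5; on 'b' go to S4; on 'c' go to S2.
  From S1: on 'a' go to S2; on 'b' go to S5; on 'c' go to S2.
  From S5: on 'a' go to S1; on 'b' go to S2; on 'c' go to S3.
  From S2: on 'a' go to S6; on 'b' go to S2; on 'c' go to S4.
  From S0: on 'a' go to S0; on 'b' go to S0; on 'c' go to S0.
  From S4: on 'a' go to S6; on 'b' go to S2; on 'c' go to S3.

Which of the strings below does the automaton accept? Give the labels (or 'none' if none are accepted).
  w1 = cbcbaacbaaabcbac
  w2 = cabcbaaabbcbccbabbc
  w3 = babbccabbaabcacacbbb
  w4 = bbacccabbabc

w1, w3

w1: S3 → S2 → S2 → S4 → S2 → S6 → S5 → S3 → S4 → S6 → S5 → S1 → S5 → S3 → S4 → S6 → S2  → end S2, accepted
w2: S3 → S2 → S6 → S4 → S3 → S4 → S6 → S5 → S1 → S5 → S2 → S4 → S2 → S4 → S3 → S4 → S6 → S4 → S2 → S4  → end S4, rejected
w3: S3 → S4 → S6 → S4 → S2 → S4 → S3 → S6 → S4 → S2 → S6 → S5 → S2 → S4 → S6 → S2 → S6 → S2 → S2 → S2 → S2  → end S2, accepted
w4: S3 → S4 → S2 → S6 → S2 → S4 → S3 → S6 → S4 → S2 → S6 → S4 → S3  → end S3, rejected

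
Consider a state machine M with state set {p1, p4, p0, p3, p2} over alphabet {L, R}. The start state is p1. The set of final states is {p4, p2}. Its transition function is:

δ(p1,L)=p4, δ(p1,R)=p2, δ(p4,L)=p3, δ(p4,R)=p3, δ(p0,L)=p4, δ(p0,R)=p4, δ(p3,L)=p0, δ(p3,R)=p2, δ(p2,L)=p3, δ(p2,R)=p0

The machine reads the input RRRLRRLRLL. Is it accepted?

Yes

start at p1
read 'R': p1 → p2
read 'R': p2 → p0
read 'R': p0 → p4
read 'L': p4 → p3
read 'R': p3 → p2
read 'R': p2 → p0
read 'L': p0 → p4
read 'R': p4 → p3
read 'L': p3 → p0
read 'L': p0 → p4
End state p4 is accepting.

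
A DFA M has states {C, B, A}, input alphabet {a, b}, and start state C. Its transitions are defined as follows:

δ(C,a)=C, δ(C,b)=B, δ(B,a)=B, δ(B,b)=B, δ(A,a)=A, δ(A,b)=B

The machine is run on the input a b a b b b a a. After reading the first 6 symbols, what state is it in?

B

start at C
read 'a': C → C
read 'b': C → B
read 'a': B → B
read 'b': B → B
read 'b': B → B
read 'b': B → B
After 6 symbols: B.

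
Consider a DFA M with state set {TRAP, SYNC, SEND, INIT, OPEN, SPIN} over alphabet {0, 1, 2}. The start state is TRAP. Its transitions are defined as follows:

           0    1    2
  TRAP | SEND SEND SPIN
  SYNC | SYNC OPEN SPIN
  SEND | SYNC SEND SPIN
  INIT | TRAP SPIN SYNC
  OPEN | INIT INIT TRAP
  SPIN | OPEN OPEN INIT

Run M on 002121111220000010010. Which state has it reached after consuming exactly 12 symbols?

Trace: TRAP -0-> SEND -0-> SYNC -2-> SPIN -1-> OPEN -2-> TRAP -1-> SEND -1-> SEND -1-> SEND -1-> SEND -2-> SPIN -2-> INIT -0-> TRAP
After 12 symbols: TRAP.

TRAP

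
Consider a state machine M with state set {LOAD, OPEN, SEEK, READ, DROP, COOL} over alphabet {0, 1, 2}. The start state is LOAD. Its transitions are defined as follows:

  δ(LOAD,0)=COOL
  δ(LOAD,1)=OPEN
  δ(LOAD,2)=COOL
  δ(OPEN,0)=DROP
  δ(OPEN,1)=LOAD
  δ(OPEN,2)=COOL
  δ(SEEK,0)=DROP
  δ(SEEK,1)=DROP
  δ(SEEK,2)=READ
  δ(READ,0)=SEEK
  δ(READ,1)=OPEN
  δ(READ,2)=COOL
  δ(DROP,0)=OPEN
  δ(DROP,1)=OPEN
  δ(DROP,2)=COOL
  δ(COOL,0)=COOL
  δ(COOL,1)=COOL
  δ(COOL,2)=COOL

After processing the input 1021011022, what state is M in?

COOL

LOAD → OPEN → DROP → COOL → COOL → COOL → COOL → COOL → COOL → COOL → COOL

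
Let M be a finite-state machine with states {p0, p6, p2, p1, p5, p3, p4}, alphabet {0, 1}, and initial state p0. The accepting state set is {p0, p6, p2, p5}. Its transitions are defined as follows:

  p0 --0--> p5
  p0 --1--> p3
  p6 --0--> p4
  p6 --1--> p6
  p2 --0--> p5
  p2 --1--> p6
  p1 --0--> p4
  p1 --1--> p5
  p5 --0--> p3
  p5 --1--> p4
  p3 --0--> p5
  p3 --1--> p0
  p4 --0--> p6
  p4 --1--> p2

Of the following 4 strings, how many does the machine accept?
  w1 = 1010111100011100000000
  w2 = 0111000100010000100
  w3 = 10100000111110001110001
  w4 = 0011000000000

3

w1:
  start at p0
  read '1': p0 → p3
  read '0': p3 → p5
  read '1': p5 → p4
  read '0': p4 → p6
  read '1': p6 → p6
  read '1': p6 → p6
  read '1': p6 → p6
  read '1': p6 → p6
  read '0': p6 → p4
  read '0': p4 → p6
  read '0': p6 → p4
  read '1': p4 → p2
  read '1': p2 → p6
  read '1': p6 → p6
  read '0': p6 → p4
  read '0': p4 → p6
  read '0': p6 → p4
  read '0': p4 → p6
  read '0': p6 → p4
  read '0': p4 → p6
  read '0': p6 → p4
  read '0': p4 → p6
  end p6, accepted
w2:
  start at p0
  read '0': p0 → p5
  read '1': p5 → p4
  read '1': p4 → p2
  read '1': p2 → p6
  read '0': p6 → p4
  read '0': p4 → p6
  read '0': p6 → p4
  read '1': p4 → p2
  read '0': p2 → p5
  read '0': p5 → p3
  read '0': p3 → p5
  read '1': p5 → p4
  read '0': p4 → p6
  read '0': p6 → p4
  read '0': p4 → p6
  read '0': p6 → p4
  read '1': p4 → p2
  read '0': p2 → p5
  read '0': p5 → p3
  end p3, rejected
w3:
  start at p0
  read '1': p0 → p3
  read '0': p3 → p5
  read '1': p5 → p4
  read '0': p4 → p6
  read '0': p6 → p4
  read '0': p4 → p6
  read '0': p6 → p4
  read '0': p4 → p6
  read '1': p6 → p6
  read '1': p6 → p6
  read '1': p6 → p6
  read '1': p6 → p6
  read '1': p6 → p6
  read '0': p6 → p4
  read '0': p4 → p6
  read '0': p6 → p4
  read '1': p4 → p2
  read '1': p2 → p6
  read '1': p6 → p6
  read '0': p6 → p4
  read '0': p4 → p6
  read '0': p6 → p4
  read '1': p4 → p2
  end p2, accepted
w4:
  start at p0
  read '0': p0 → p5
  read '0': p5 → p3
  read '1': p3 → p0
  read '1': p0 → p3
  read '0': p3 → p5
  read '0': p5 → p3
  read '0': p3 → p5
  read '0': p5 → p3
  read '0': p3 → p5
  read '0': p5 → p3
  read '0': p3 → p5
  read '0': p5 → p3
  read '0': p3 → p5
  end p5, accepted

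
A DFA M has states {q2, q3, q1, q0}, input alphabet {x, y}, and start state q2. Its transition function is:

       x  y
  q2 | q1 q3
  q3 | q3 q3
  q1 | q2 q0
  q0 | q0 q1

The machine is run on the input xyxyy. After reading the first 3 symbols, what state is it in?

start at q2
read 'x': q2 → q1
read 'y': q1 → q0
read 'x': q0 → q0
After 3 symbols: q0.

q0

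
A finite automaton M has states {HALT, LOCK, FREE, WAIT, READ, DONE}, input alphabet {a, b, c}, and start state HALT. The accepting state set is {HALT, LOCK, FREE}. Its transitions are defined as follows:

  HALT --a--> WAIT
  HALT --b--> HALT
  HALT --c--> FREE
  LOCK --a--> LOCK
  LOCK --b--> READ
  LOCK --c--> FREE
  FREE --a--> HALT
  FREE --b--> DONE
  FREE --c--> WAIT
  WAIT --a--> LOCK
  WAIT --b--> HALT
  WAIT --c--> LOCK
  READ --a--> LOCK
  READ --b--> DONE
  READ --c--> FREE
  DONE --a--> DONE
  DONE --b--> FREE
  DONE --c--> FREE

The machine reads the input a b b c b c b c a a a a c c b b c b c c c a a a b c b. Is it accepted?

start at HALT
read 'a': HALT → WAIT
read 'b': WAIT → HALT
read 'b': HALT → HALT
read 'c': HALT → FREE
read 'b': FREE → DONE
read 'c': DONE → FREE
read 'b': FREE → DONE
read 'c': DONE → FREE
read 'a': FREE → HALT
read 'a': HALT → WAIT
read 'a': WAIT → LOCK
read 'a': LOCK → LOCK
read 'c': LOCK → FREE
read 'c': FREE → WAIT
read 'b': WAIT → HALT
read 'b': HALT → HALT
read 'c': HALT → FREE
read 'b': FREE → DONE
read 'c': DONE → FREE
read 'c': FREE → WAIT
read 'c': WAIT → LOCK
read 'a': LOCK → LOCK
read 'a': LOCK → LOCK
read 'a': LOCK → LOCK
read 'b': LOCK → READ
read 'c': READ → FREE
read 'b': FREE → DONE
End state DONE is not accepting.

No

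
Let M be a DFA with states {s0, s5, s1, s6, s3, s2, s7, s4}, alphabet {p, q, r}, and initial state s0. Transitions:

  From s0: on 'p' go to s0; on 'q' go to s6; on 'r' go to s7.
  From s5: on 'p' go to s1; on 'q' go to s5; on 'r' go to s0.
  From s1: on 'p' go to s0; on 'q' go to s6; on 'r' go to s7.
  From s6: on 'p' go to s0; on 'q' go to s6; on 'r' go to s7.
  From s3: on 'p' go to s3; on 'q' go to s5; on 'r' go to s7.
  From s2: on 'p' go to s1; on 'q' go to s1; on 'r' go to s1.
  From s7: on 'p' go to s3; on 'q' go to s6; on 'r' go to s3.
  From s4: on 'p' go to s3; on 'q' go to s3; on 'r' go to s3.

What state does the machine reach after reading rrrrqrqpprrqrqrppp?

Trace: s0 -r-> s7 -r-> s3 -r-> s7 -r-> s3 -q-> s5 -r-> s0 -q-> s6 -p-> s0 -p-> s0 -r-> s7 -r-> s3 -q-> s5 -r-> s0 -q-> s6 -r-> s7 -p-> s3 -p-> s3 -p-> s3

s3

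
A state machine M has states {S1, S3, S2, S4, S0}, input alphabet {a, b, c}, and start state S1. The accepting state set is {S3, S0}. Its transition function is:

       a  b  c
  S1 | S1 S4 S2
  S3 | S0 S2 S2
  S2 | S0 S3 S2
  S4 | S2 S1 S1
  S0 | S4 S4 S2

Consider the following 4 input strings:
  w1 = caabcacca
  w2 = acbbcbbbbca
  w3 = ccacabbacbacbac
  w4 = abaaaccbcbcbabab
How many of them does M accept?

3

w1:
  start at S1
  read 'c': S1 → S2
  read 'a': S2 → S0
  read 'a': S0 → S4
  read 'b': S4 → S1
  read 'c': S1 → S2
  read 'a': S2 → S0
  read 'c': S0 → S2
  read 'c': S2 → S2
  read 'a': S2 → S0
  end S0, accepted
w2:
  start at S1
  read 'a': S1 → S1
  read 'c': S1 → S2
  read 'b': S2 → S3
  read 'b': S3 → S2
  read 'c': S2 → S2
  read 'b': S2 → S3
  read 'b': S3 → S2
  read 'b': S2 → S3
  read 'b': S3 → S2
  read 'c': S2 → S2
  read 'a': S2 → S0
  end S0, accepted
w3:
  start at S1
  read 'c': S1 → S2
  read 'c': S2 → S2
  read 'a': S2 → S0
  read 'c': S0 → S2
  read 'a': S2 → S0
  read 'b': S0 → S4
  read 'b': S4 → S1
  read 'a': S1 → S1
  read 'c': S1 → S2
  read 'b': S2 → S3
  read 'a': S3 → S0
  read 'c': S0 → S2
  read 'b': S2 → S3
  read 'a': S3 → S0
  read 'c': S0 → S2
  end S2, rejected
w4:
  start at S1
  read 'a': S1 → S1
  read 'b': S1 → S4
  read 'a': S4 → S2
  read 'a': S2 → S0
  read 'a': S0 → S4
  read 'c': S4 → S1
  read 'c': S1 → S2
  read 'b': S2 → S3
  read 'c': S3 → S2
  read 'b': S2 → S3
  read 'c': S3 → S2
  read 'b': S2 → S3
  read 'a': S3 → S0
  read 'b': S0 → S4
  read 'a': S4 → S2
  read 'b': S2 → S3
  end S3, accepted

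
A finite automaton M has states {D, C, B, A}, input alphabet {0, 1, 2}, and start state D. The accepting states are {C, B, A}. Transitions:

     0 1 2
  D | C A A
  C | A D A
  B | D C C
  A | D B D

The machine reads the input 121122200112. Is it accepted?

Trace: D -1-> A -2-> D -1-> A -1-> B -2-> C -2-> A -2-> D -0-> C -0-> A -1-> B -1-> C -2-> A
End state A is accepting.

Yes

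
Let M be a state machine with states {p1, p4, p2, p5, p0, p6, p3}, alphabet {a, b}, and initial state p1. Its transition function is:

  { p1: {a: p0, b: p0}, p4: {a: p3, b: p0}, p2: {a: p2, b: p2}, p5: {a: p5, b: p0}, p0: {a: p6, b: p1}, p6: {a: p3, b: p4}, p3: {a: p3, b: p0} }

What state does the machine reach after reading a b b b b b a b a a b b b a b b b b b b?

p1 → p0 → p1 → p0 → p1 → p0 → p1 → p0 → p1 → p0 → p6 → p4 → p0 → p1 → p0 → p1 → p0 → p1 → p0 → p1 → p0

p0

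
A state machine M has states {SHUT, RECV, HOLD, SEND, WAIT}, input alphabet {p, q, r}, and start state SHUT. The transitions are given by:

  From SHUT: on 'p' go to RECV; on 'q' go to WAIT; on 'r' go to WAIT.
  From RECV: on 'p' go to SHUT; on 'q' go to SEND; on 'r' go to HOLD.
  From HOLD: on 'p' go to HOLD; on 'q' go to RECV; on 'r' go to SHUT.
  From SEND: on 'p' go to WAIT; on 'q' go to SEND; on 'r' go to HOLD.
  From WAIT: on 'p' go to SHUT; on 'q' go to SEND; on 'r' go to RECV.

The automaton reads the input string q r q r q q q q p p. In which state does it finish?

SHUT

Trace: SHUT -q-> WAIT -r-> RECV -q-> SEND -r-> HOLD -q-> RECV -q-> SEND -q-> SEND -q-> SEND -p-> WAIT -p-> SHUT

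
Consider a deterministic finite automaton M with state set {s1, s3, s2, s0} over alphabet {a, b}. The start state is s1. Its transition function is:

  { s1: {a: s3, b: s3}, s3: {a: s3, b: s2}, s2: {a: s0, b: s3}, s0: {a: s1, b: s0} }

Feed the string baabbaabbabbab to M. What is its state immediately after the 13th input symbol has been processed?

s3

start at s1
read 'b': s1 → s3
read 'a': s3 → s3
read 'a': s3 → s3
read 'b': s3 → s2
read 'b': s2 → s3
read 'a': s3 → s3
read 'a': s3 → s3
read 'b': s3 → s2
read 'b': s2 → s3
read 'a': s3 → s3
read 'b': s3 → s2
read 'b': s2 → s3
read 'a': s3 → s3
After 13 symbols: s3.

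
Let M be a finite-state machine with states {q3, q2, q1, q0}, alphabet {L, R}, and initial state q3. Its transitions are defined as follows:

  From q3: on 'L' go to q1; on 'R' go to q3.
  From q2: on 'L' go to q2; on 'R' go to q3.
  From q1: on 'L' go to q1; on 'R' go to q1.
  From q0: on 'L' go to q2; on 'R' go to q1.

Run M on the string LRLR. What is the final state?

q1

q3 → q1 → q1 → q1 → q1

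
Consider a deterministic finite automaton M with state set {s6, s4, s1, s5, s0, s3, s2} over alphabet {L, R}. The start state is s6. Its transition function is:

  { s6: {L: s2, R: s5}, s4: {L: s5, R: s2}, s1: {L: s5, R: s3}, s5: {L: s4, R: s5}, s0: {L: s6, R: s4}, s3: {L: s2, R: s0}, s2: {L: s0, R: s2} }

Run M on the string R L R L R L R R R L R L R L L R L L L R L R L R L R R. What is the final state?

s2

s6 → s5 → s4 → s2 → s0 → s4 → s5 → s5 → s5 → s5 → s4 → s2 → s0 → s4 → s5 → s4 → s2 → s0 → s6 → s2 → s2 → s0 → s4 → s5 → s5 → s4 → s2 → s2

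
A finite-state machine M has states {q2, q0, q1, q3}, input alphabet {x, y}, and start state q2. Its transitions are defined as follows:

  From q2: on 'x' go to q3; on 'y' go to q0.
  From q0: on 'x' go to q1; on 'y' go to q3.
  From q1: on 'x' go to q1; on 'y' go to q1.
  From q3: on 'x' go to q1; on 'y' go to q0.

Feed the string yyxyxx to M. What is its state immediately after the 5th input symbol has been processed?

start at q2
read 'y': q2 → q0
read 'y': q0 → q3
read 'x': q3 → q1
read 'y': q1 → q1
read 'x': q1 → q1
After 5 symbols: q1.

q1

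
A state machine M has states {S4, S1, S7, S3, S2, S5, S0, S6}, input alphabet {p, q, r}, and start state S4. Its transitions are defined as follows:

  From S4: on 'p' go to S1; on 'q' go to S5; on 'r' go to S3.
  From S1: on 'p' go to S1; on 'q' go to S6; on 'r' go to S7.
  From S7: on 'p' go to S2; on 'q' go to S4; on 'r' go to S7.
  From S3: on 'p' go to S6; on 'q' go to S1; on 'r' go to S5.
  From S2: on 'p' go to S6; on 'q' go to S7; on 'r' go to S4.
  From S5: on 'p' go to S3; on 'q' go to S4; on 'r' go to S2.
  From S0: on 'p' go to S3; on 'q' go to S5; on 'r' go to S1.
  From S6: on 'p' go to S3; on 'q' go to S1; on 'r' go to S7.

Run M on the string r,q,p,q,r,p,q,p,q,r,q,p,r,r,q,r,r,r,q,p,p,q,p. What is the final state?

S1

S4 → S3 → S1 → S1 → S6 → S7 → S2 → S7 → S2 → S7 → S7 → S4 → S1 → S7 → S7 → S4 → S3 → S5 → S2 → S7 → S2 → S6 → S1 → S1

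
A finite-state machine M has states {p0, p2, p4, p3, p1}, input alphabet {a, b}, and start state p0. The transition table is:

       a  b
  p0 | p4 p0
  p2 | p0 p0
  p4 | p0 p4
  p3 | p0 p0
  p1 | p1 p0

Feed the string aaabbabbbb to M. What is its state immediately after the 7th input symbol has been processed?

p0 → p4 → p0 → p4 → p4 → p4 → p0 → p0
After 7 symbols: p0.

p0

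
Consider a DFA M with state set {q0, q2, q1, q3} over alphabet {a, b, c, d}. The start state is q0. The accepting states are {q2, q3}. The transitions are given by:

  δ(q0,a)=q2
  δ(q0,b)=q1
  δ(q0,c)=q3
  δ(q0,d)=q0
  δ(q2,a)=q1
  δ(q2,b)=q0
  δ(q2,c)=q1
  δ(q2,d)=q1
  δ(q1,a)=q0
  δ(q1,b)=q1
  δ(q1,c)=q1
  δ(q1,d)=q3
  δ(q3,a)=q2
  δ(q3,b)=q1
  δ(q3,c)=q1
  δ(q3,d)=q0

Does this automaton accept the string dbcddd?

No

q0 → q0 → q1 → q1 → q3 → q0 → q0
End state q0 is not accepting.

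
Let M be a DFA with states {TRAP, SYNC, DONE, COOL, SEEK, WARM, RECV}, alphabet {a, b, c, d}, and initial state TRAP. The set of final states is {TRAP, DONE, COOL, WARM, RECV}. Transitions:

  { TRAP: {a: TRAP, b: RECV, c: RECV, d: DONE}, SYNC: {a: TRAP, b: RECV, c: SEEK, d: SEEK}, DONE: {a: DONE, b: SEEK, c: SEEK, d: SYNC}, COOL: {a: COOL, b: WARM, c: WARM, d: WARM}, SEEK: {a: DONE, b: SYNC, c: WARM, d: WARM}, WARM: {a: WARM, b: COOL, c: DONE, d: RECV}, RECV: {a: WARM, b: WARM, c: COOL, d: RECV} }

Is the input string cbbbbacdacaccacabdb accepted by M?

Yes

start at TRAP
read 'c': TRAP → RECV
read 'b': RECV → WARM
read 'b': WARM → COOL
read 'b': COOL → WARM
read 'b': WARM → COOL
read 'a': COOL → COOL
read 'c': COOL → WARM
read 'd': WARM → RECV
read 'a': RECV → WARM
read 'c': WARM → DONE
read 'a': DONE → DONE
read 'c': DONE → SEEK
read 'c': SEEK → WARM
read 'a': WARM → WARM
read 'c': WARM → DONE
read 'a': DONE → DONE
read 'b': DONE → SEEK
read 'd': SEEK → WARM
read 'b': WARM → COOL
End state COOL is accepting.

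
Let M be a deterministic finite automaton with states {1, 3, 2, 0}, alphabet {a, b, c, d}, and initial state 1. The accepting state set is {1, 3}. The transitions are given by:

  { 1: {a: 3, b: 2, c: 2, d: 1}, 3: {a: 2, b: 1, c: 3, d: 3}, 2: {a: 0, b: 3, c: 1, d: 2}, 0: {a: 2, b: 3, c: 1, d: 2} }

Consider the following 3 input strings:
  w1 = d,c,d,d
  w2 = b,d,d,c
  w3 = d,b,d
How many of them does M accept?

w1: Trace: 1 -d-> 1 -c-> 2 -d-> 2 -d-> 2  → end 2, rejected
w2: Trace: 1 -b-> 2 -d-> 2 -d-> 2 -c-> 1  → end 1, accepted
w3: Trace: 1 -d-> 1 -b-> 2 -d-> 2  → end 2, rejected

1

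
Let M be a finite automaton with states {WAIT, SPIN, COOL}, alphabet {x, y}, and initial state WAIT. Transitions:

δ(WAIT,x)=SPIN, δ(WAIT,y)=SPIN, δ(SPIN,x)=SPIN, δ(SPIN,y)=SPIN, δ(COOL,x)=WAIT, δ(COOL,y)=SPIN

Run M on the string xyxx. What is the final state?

SPIN

Trace: WAIT -x-> SPIN -y-> SPIN -x-> SPIN -x-> SPIN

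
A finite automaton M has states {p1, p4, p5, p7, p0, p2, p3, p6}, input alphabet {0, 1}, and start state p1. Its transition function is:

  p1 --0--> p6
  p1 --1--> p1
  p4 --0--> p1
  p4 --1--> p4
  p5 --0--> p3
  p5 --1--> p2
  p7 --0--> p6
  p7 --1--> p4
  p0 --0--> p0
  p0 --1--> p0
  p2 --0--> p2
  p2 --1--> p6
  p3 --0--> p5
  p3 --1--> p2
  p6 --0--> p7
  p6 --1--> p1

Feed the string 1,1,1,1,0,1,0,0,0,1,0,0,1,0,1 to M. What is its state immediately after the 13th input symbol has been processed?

p4

start at p1
read '1': p1 → p1
read '1': p1 → p1
read '1': p1 → p1
read '1': p1 → p1
read '0': p1 → p6
read '1': p6 → p1
read '0': p1 → p6
read '0': p6 → p7
read '0': p7 → p6
read '1': p6 → p1
read '0': p1 → p6
read '0': p6 → p7
read '1': p7 → p4
After 13 symbols: p4.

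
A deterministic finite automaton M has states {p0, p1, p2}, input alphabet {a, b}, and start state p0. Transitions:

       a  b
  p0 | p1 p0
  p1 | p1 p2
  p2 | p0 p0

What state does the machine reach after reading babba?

p1

p0 → p0 → p1 → p2 → p0 → p1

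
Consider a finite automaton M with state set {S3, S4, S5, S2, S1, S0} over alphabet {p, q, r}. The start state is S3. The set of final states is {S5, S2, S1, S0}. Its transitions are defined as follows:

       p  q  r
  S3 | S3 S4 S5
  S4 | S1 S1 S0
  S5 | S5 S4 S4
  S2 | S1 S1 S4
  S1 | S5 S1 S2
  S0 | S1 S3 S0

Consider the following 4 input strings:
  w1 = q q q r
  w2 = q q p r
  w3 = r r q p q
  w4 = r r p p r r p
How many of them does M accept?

w1: Trace: S3 -q-> S4 -q-> S1 -q-> S1 -r-> S2  → end S2, accepted
w2: Trace: S3 -q-> S4 -q-> S1 -p-> S5 -r-> S4  → end S4, rejected
w3: Trace: S3 -r-> S5 -r-> S4 -q-> S1 -p-> S5 -q-> S4  → end S4, rejected
w4: Trace: S3 -r-> S5 -r-> S4 -p-> S1 -p-> S5 -r-> S4 -r-> S0 -p-> S1  → end S1, accepted

2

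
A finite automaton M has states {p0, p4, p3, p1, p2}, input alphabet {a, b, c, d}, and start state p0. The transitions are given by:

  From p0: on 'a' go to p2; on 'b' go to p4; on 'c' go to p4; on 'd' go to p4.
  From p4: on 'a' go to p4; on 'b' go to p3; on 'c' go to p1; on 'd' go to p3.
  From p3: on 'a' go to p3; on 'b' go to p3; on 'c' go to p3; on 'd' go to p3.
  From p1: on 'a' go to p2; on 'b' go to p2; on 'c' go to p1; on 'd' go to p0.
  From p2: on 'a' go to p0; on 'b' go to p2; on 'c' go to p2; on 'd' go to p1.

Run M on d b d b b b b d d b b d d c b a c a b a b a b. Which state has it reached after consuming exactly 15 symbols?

Trace: p0 -d-> p4 -b-> p3 -d-> p3 -b-> p3 -b-> p3 -b-> p3 -b-> p3 -d-> p3 -d-> p3 -b-> p3 -b-> p3 -d-> p3 -d-> p3 -c-> p3 -b-> p3
After 15 symbols: p3.

p3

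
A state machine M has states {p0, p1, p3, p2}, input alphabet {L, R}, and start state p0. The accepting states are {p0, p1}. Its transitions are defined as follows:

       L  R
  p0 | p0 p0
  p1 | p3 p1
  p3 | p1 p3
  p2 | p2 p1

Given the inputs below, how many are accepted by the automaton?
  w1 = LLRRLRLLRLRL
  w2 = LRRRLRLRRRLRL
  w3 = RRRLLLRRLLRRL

w1: p0 → p0 → p0 → p0 → p0 → p0 → p0 → p0 → p0 → p0 → p0 → p0 → p0  → end p0, accepted
w2: p0 → p0 → p0 → p0 → p0 → p0 → p0 → p0 → p0 → p0 → p0 → p0 → p0 → p0  → end p0, accepted
w3: p0 → p0 → p0 → p0 → p0 → p0 → p0 → p0 → p0 → p0 → p0 → p0 → p0 → p0  → end p0, accepted

3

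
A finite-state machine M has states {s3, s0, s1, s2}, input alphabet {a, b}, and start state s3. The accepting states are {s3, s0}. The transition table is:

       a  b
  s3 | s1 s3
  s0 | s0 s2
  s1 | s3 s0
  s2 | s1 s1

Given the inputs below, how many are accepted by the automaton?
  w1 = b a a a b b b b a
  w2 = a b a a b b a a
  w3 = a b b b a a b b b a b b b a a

2

w1: Trace: s3 -b-> s3 -a-> s1 -a-> s3 -a-> s1 -b-> s0 -b-> s2 -b-> s1 -b-> s0 -a-> s0  → end s0, accepted
w2: Trace: s3 -a-> s1 -b-> s0 -a-> s0 -a-> s0 -b-> s2 -b-> s1 -a-> s3 -a-> s1  → end s1, rejected
w3: Trace: s3 -a-> s1 -b-> s0 -b-> s2 -b-> s1 -a-> s3 -a-> s1 -b-> s0 -b-> s2 -b-> s1 -a-> s3 -b-> s3 -b-> s3 -b-> s3 -a-> s1 -a-> s3  → end s3, accepted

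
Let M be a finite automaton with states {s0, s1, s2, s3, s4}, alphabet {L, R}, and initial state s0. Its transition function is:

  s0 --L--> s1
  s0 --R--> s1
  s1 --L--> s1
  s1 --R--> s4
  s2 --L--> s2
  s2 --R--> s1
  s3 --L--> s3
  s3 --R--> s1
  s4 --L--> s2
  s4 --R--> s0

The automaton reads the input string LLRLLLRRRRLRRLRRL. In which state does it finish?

Trace: s0 -L-> s1 -L-> s1 -R-> s4 -L-> s2 -L-> s2 -L-> s2 -R-> s1 -R-> s4 -R-> s0 -R-> s1 -L-> s1 -R-> s4 -R-> s0 -L-> s1 -R-> s4 -R-> s0 -L-> s1

s1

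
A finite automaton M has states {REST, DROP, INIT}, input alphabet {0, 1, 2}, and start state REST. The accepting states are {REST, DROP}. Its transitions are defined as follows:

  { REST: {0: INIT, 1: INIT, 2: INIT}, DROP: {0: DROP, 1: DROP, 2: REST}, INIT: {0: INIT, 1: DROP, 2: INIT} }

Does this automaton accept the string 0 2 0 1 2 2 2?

No

start at REST
read '0': REST → INIT
read '2': INIT → INIT
read '0': INIT → INIT
read '1': INIT → DROP
read '2': DROP → REST
read '2': REST → INIT
read '2': INIT → INIT
End state INIT is not accepting.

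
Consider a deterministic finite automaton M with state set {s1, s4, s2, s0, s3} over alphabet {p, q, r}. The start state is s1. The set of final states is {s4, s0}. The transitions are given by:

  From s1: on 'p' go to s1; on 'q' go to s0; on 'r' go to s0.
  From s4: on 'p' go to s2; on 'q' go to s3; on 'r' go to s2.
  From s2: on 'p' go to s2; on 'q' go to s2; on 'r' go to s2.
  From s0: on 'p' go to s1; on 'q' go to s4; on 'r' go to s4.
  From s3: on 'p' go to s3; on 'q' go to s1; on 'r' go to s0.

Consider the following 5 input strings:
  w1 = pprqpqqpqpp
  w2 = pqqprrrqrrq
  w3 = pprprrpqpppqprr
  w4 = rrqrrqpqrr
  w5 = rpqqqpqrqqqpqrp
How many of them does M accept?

w1: s1 → s1 → s1 → s0 → s4 → s2 → s2 → s2 → s2 → s2 → s2 → s2  → end s2, rejected
w2: s1 → s1 → s0 → s4 → s2 → s2 → s2 → s2 → s2 → s2 → s2 → s2  → end s2, rejected
w3: s1 → s1 → s1 → s0 → s1 → s0 → s4 → s2 → s2 → s2 → s2 → s2 → s2 → s2 → s2 → s2  → end s2, rejected
w4: s1 → s0 → s4 → s3 → s0 → s4 → s3 → s3 → s1 → s0 → s4  → end s4, accepted
w5: s1 → s0 → s1 → s0 → s4 → s3 → s3 → s1 → s0 → s4 → s3 → s1 → s1 → s0 → s4 → s2  → end s2, rejected

1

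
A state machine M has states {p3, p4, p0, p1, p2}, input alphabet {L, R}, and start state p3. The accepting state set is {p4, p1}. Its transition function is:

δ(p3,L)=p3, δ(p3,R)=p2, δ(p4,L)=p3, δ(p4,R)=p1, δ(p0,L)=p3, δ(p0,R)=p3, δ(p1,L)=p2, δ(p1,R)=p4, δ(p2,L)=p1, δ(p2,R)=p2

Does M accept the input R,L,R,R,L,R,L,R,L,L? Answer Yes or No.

p3 → p2 → p1 → p4 → p1 → p2 → p2 → p1 → p4 → p3 → p3
End state p3 is not accepting.

No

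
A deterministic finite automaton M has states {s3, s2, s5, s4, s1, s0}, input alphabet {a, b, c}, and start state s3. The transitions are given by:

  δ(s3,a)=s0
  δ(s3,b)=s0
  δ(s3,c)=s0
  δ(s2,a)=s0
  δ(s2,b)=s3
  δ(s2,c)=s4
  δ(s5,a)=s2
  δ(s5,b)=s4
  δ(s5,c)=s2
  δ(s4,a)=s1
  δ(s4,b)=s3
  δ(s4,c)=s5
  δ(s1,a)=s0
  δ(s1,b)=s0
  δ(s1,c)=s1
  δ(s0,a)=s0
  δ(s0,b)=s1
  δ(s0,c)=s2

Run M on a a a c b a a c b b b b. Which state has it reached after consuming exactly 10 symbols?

s0

start at s3
read 'a': s3 → s0
read 'a': s0 → s0
read 'a': s0 → s0
read 'c': s0 → s2
read 'b': s2 → s3
read 'a': s3 → s0
read 'a': s0 → s0
read 'c': s0 → s2
read 'b': s2 → s3
read 'b': s3 → s0
After 10 symbols: s0.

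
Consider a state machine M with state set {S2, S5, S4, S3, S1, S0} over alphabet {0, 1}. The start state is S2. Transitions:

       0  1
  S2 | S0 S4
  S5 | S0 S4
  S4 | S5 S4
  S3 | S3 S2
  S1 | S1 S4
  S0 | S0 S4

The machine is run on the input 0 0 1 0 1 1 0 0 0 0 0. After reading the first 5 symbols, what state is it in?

S4

start at S2
read '0': S2 → S0
read '0': S0 → S0
read '1': S0 → S4
read '0': S4 → S5
read '1': S5 → S4
After 5 symbols: S4.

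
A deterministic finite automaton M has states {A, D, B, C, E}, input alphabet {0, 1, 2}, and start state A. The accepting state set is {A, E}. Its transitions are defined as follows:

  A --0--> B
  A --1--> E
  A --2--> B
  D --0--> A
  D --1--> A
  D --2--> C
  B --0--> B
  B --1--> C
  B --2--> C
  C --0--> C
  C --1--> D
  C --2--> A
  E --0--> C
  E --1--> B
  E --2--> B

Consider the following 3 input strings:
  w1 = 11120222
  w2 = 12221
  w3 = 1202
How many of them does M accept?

w1: A → E → B → C → A → B → C → A → B  → end B, rejected
w2: A → E → B → C → A → E  → end E, accepted
w3: A → E → B → B → C  → end C, rejected

1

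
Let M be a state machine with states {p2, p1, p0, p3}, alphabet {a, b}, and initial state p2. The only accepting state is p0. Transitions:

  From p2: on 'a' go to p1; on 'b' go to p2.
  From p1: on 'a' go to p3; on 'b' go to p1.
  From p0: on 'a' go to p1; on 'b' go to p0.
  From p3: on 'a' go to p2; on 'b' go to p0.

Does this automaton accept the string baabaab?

Yes

p2 → p2 → p1 → p3 → p0 → p1 → p3 → p0
End state p0 is accepting.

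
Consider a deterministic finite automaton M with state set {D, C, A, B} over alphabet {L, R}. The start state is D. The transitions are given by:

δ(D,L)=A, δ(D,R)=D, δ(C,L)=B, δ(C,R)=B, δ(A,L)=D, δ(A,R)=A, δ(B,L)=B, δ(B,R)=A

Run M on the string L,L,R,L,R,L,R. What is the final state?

Trace: D -L-> A -L-> D -R-> D -L-> A -R-> A -L-> D -R-> D

D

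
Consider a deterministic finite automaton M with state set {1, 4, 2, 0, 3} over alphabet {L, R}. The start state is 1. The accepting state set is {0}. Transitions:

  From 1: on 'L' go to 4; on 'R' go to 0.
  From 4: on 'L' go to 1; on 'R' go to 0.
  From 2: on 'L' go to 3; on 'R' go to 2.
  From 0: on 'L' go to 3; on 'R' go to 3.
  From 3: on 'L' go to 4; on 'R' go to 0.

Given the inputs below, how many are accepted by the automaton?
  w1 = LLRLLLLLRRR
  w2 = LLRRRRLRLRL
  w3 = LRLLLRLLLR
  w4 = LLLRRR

3

w1: Trace: 1 -L-> 4 -L-> 1 -R-> 0 -L-> 3 -L-> 4 -L-> 1 -L-> 4 -L-> 1 -R-> 0 -R-> 3 -R-> 0  → end 0, accepted
w2: Trace: 1 -L-> 4 -L-> 1 -R-> 0 -R-> 3 -R-> 0 -R-> 3 -L-> 4 -R-> 0 -L-> 3 -R-> 0 -L-> 3  → end 3, rejected
w3: Trace: 1 -L-> 4 -R-> 0 -L-> 3 -L-> 4 -L-> 1 -R-> 0 -L-> 3 -L-> 4 -L-> 1 -R-> 0  → end 0, accepted
w4: Trace: 1 -L-> 4 -L-> 1 -L-> 4 -R-> 0 -R-> 3 -R-> 0  → end 0, accepted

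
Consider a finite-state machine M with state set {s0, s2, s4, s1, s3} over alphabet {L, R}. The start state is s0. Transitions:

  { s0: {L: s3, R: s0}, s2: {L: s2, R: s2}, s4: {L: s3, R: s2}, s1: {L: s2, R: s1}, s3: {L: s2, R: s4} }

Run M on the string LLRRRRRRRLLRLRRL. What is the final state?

s2

start at s0
read 'L': s0 → s3
read 'L': s3 → s2
read 'R': s2 → s2
read 'R': s2 → s2
read 'R': s2 → s2
read 'R': s2 → s2
read 'R': s2 → s2
read 'R': s2 → s2
read 'R': s2 → s2
read 'L': s2 → s2
read 'L': s2 → s2
read 'R': s2 → s2
read 'L': s2 → s2
read 'R': s2 → s2
read 'R': s2 → s2
read 'L': s2 → s2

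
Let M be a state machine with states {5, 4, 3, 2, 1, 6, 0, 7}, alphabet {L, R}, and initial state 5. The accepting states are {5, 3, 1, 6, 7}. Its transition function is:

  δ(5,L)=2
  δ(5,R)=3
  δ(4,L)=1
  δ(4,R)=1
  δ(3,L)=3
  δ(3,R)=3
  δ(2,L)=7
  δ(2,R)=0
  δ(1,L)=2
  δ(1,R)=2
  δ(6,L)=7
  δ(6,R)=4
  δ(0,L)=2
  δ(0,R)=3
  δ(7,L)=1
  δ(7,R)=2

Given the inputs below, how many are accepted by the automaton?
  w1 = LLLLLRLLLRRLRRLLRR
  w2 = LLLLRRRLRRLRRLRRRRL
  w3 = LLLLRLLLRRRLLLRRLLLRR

w1: Trace: 5 -L-> 2 -L-> 7 -L-> 1 -L-> 2 -L-> 7 -R-> 2 -L-> 7 -L-> 1 -L-> 2 -R-> 0 -R-> 3 -L-> 3 -R-> 3 -R-> 3 -L-> 3 -L-> 3 -R-> 3 -R-> 3  → end 3, accepted
w2: Trace: 5 -L-> 2 -L-> 7 -L-> 1 -L-> 2 -R-> 0 -R-> 3 -R-> 3 -L-> 3 -R-> 3 -R-> 3 -L-> 3 -R-> 3 -R-> 3 -L-> 3 -R-> 3 -R-> 3 -R-> 3 -R-> 3 -L-> 3  → end 3, accepted
w3: Trace: 5 -L-> 2 -L-> 7 -L-> 1 -L-> 2 -R-> 0 -L-> 2 -L-> 7 -L-> 1 -R-> 2 -R-> 0 -R-> 3 -L-> 3 -L-> 3 -L-> 3 -R-> 3 -R-> 3 -L-> 3 -L-> 3 -L-> 3 -R-> 3 -R-> 3  → end 3, accepted

3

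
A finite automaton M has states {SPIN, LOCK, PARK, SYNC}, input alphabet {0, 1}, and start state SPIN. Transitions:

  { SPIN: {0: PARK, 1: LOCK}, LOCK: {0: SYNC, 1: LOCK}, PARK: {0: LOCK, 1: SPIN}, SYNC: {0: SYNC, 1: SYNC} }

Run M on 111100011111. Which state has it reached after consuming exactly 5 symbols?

SYNC

SPIN → LOCK → LOCK → LOCK → LOCK → SYNC
After 5 symbols: SYNC.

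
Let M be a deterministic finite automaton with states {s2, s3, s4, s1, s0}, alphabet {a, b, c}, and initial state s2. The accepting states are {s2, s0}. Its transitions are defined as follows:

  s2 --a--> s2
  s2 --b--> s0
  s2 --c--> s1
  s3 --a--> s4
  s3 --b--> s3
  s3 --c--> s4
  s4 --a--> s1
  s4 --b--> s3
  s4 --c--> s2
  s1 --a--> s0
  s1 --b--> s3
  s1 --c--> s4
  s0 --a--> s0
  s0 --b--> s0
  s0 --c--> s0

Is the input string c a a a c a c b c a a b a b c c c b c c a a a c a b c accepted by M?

Yes

start at s2
read 'c': s2 → s1
read 'a': s1 → s0
read 'a': s0 → s0
read 'a': s0 → s0
read 'c': s0 → s0
read 'a': s0 → s0
read 'c': s0 → s0
read 'b': s0 → s0
read 'c': s0 → s0
read 'a': s0 → s0
read 'a': s0 → s0
read 'b': s0 → s0
read 'a': s0 → s0
read 'b': s0 → s0
read 'c': s0 → s0
read 'c': s0 → s0
read 'c': s0 → s0
read 'b': s0 → s0
read 'c': s0 → s0
read 'c': s0 → s0
read 'a': s0 → s0
read 'a': s0 → s0
read 'a': s0 → s0
read 'c': s0 → s0
read 'a': s0 → s0
read 'b': s0 → s0
read 'c': s0 → s0
End state s0 is accepting.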